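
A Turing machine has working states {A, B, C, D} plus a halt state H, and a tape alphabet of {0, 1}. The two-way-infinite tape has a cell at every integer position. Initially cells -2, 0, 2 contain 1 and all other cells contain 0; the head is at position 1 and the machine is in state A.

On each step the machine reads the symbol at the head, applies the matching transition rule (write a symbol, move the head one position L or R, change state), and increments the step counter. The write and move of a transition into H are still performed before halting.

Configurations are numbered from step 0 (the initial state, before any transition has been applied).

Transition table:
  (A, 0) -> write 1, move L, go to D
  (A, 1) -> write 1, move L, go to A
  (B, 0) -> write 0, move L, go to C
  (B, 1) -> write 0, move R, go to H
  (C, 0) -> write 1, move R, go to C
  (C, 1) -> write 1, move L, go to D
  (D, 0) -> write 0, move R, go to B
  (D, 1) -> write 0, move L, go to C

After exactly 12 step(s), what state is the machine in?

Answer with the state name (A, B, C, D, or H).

Answer: C

Derivation:
Step 1: in state A at pos 1, read 0 -> (A,0)->write 1,move L,goto D. Now: state=D, head=0, tape[-3..3]=0101110 (head:    ^)
Step 2: in state D at pos 0, read 1 -> (D,1)->write 0,move L,goto C. Now: state=C, head=-1, tape[-3..3]=0100110 (head:   ^)
Step 3: in state C at pos -1, read 0 -> (C,0)->write 1,move R,goto C. Now: state=C, head=0, tape[-3..3]=0110110 (head:    ^)
Step 4: in state C at pos 0, read 0 -> (C,0)->write 1,move R,goto C. Now: state=C, head=1, tape[-3..3]=0111110 (head:     ^)
Step 5: in state C at pos 1, read 1 -> (C,1)->write 1,move L,goto D. Now: state=D, head=0, tape[-3..3]=0111110 (head:    ^)
Step 6: in state D at pos 0, read 1 -> (D,1)->write 0,move L,goto C. Now: state=C, head=-1, tape[-3..3]=0110110 (head:   ^)
Step 7: in state C at pos -1, read 1 -> (C,1)->write 1,move L,goto D. Now: state=D, head=-2, tape[-3..3]=0110110 (head:  ^)
Step 8: in state D at pos -2, read 1 -> (D,1)->write 0,move L,goto C. Now: state=C, head=-3, tape[-4..3]=00010110 (head:  ^)
Step 9: in state C at pos -3, read 0 -> (C,0)->write 1,move R,goto C. Now: state=C, head=-2, tape[-4..3]=01010110 (head:   ^)
Step 10: in state C at pos -2, read 0 -> (C,0)->write 1,move R,goto C. Now: state=C, head=-1, tape[-4..3]=01110110 (head:    ^)
Step 11: in state C at pos -1, read 1 -> (C,1)->write 1,move L,goto D. Now: state=D, head=-2, tape[-4..3]=01110110 (head:   ^)
Step 12: in state D at pos -2, read 1 -> (D,1)->write 0,move L,goto C. Now: state=C, head=-3, tape[-4..3]=01010110 (head:  ^)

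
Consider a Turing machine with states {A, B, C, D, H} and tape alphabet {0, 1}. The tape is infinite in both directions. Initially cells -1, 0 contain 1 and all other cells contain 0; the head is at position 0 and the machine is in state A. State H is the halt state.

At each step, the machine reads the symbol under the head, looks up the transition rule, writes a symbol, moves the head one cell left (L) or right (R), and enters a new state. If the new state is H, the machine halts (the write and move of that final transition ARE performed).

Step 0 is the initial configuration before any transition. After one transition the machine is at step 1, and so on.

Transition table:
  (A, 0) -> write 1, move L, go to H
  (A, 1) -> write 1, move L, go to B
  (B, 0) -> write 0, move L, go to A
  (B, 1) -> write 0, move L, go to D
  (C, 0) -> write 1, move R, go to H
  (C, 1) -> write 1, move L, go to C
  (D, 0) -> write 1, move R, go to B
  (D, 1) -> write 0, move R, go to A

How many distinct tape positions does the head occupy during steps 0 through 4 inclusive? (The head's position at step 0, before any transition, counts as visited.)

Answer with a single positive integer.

Answer: 3

Derivation:
Step 1: in state A at pos 0, read 1 -> (A,1)->write 1,move L,goto B. Now: state=B, head=-1, tape[-2..1]=0110 (head:  ^)
Step 2: in state B at pos -1, read 1 -> (B,1)->write 0,move L,goto D. Now: state=D, head=-2, tape[-3..1]=00010 (head:  ^)
Step 3: in state D at pos -2, read 0 -> (D,0)->write 1,move R,goto B. Now: state=B, head=-1, tape[-3..1]=01010 (head:   ^)
Step 4: in state B at pos -1, read 0 -> (B,0)->write 0,move L,goto A. Now: state=A, head=-2, tape[-3..1]=01010 (head:  ^)
Head positions at steps 0..4: starting at 0, distinct positions visited = {-2, -1, 0} -> 3 position(s)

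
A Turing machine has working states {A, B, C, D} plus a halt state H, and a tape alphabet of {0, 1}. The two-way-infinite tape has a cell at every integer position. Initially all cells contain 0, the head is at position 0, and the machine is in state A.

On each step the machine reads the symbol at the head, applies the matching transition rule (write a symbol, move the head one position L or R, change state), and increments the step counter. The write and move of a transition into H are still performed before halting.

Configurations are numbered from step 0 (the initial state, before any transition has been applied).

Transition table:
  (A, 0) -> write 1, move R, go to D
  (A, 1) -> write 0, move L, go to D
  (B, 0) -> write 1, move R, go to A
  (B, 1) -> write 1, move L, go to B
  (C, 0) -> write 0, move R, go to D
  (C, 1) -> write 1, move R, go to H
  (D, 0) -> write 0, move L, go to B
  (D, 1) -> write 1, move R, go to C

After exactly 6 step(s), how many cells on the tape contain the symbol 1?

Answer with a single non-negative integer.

Answer: 1

Derivation:
Step 1: in state A at pos 0, read 0 -> (A,0)->write 1,move R,goto D. Now: state=D, head=1, tape[-1..2]=0100 (head:   ^)
Step 2: in state D at pos 1, read 0 -> (D,0)->write 0,move L,goto B. Now: state=B, head=0, tape[-1..2]=0100 (head:  ^)
Step 3: in state B at pos 0, read 1 -> (B,1)->write 1,move L,goto B. Now: state=B, head=-1, tape[-2..2]=00100 (head:  ^)
Step 4: in state B at pos -1, read 0 -> (B,0)->write 1,move R,goto A. Now: state=A, head=0, tape[-2..2]=01100 (head:   ^)
Step 5: in state A at pos 0, read 1 -> (A,1)->write 0,move L,goto D. Now: state=D, head=-1, tape[-2..2]=01000 (head:  ^)
Step 6: in state D at pos -1, read 1 -> (D,1)->write 1,move R,goto C. Now: state=C, head=0, tape[-2..2]=01000 (head:   ^)
Cells containing 1 after step 6: {-1} -> 1 cell(s)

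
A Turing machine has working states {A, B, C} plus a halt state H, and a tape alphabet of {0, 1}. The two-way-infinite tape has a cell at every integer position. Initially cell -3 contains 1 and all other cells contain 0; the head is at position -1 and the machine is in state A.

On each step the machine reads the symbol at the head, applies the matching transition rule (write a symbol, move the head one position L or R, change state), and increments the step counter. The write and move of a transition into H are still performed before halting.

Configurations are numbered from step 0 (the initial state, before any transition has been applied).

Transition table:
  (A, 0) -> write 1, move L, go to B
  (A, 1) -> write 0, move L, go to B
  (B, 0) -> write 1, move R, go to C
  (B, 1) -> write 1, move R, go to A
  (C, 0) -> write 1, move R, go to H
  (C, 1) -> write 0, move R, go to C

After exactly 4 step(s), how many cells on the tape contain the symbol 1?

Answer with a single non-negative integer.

Step 1: in state A at pos -1, read 0 -> (A,0)->write 1,move L,goto B. Now: state=B, head=-2, tape[-4..0]=01010 (head:   ^)
Step 2: in state B at pos -2, read 0 -> (B,0)->write 1,move R,goto C. Now: state=C, head=-1, tape[-4..0]=01110 (head:    ^)
Step 3: in state C at pos -1, read 1 -> (C,1)->write 0,move R,goto C. Now: state=C, head=0, tape[-4..1]=011000 (head:     ^)
Step 4: in state C at pos 0, read 0 -> (C,0)->write 1,move R,goto H. Now: state=H, head=1, tape[-4..2]=0110100 (head:      ^)
Cells containing 1 after step 4: {-3, -2, 0} -> 3 cell(s)

Answer: 3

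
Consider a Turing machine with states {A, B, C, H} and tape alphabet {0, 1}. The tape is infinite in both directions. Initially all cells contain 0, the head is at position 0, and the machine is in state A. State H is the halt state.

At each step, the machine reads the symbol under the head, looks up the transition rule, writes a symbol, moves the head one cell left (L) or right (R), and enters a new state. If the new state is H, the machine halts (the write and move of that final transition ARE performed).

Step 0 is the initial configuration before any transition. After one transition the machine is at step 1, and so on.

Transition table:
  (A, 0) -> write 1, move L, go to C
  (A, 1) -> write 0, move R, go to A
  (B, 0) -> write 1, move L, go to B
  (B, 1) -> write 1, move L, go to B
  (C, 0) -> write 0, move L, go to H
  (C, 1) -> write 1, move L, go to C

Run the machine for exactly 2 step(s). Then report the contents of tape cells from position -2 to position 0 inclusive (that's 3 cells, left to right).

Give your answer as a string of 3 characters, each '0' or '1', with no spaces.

Step 1: in state A at pos 0, read 0 -> (A,0)->write 1,move L,goto C. Now: state=C, head=-1, tape[-2..1]=0010 (head:  ^)
Step 2: in state C at pos -1, read 0 -> (C,0)->write 0,move L,goto H. Now: state=H, head=-2, tape[-3..1]=00010 (head:  ^)

Answer: 001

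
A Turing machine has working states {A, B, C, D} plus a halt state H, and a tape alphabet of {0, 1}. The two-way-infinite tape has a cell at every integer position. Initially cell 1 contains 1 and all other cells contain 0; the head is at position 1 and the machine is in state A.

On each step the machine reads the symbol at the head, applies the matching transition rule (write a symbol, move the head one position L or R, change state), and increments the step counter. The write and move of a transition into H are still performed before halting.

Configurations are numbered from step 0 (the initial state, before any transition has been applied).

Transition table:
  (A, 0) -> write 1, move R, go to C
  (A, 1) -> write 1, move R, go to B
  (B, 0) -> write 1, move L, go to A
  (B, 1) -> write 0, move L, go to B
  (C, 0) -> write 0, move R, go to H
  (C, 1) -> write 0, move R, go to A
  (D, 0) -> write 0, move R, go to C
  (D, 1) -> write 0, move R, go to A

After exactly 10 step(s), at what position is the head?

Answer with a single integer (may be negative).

Step 1: in state A at pos 1, read 1 -> (A,1)->write 1,move R,goto B. Now: state=B, head=2, tape[0..3]=0100 (head:   ^)
Step 2: in state B at pos 2, read 0 -> (B,0)->write 1,move L,goto A. Now: state=A, head=1, tape[0..3]=0110 (head:  ^)
Step 3: in state A at pos 1, read 1 -> (A,1)->write 1,move R,goto B. Now: state=B, head=2, tape[0..3]=0110 (head:   ^)
Step 4: in state B at pos 2, read 1 -> (B,1)->write 0,move L,goto B. Now: state=B, head=1, tape[0..3]=0100 (head:  ^)
Step 5: in state B at pos 1, read 1 -> (B,1)->write 0,move L,goto B. Now: state=B, head=0, tape[-1..3]=00000 (head:  ^)
Step 6: in state B at pos 0, read 0 -> (B,0)->write 1,move L,goto A. Now: state=A, head=-1, tape[-2..3]=001000 (head:  ^)
Step 7: in state A at pos -1, read 0 -> (A,0)->write 1,move R,goto C. Now: state=C, head=0, tape[-2..3]=011000 (head:   ^)
Step 8: in state C at pos 0, read 1 -> (C,1)->write 0,move R,goto A. Now: state=A, head=1, tape[-2..3]=010000 (head:    ^)
Step 9: in state A at pos 1, read 0 -> (A,0)->write 1,move R,goto C. Now: state=C, head=2, tape[-2..3]=010100 (head:     ^)
Step 10: in state C at pos 2, read 0 -> (C,0)->write 0,move R,goto H. Now: state=H, head=3, tape[-2..4]=0101000 (head:      ^)

Answer: 3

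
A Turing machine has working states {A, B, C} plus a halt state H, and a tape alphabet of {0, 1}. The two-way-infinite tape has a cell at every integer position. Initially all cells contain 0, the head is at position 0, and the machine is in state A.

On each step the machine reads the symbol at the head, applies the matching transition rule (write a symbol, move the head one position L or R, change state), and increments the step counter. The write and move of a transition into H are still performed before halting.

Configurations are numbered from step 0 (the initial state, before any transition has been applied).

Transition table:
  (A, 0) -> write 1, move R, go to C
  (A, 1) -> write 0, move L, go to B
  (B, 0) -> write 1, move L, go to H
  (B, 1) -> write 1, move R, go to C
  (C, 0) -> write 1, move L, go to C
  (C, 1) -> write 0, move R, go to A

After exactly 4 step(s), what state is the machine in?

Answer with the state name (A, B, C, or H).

Step 1: in state A at pos 0, read 0 -> (A,0)->write 1,move R,goto C. Now: state=C, head=1, tape[-1..2]=0100 (head:   ^)
Step 2: in state C at pos 1, read 0 -> (C,0)->write 1,move L,goto C. Now: state=C, head=0, tape[-1..2]=0110 (head:  ^)
Step 3: in state C at pos 0, read 1 -> (C,1)->write 0,move R,goto A. Now: state=A, head=1, tape[-1..2]=0010 (head:   ^)
Step 4: in state A at pos 1, read 1 -> (A,1)->write 0,move L,goto B. Now: state=B, head=0, tape[-1..2]=0000 (head:  ^)

Answer: B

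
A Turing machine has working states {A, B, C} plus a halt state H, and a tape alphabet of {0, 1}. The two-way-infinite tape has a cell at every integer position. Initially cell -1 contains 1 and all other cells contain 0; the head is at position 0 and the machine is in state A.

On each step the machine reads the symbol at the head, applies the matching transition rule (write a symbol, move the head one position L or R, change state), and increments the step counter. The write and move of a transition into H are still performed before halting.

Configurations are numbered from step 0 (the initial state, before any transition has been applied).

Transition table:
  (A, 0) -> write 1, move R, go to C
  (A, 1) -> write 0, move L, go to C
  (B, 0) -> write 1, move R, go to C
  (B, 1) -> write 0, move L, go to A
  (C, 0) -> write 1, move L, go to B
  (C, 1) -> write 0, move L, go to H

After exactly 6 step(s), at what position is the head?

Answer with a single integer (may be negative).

Step 1: in state A at pos 0, read 0 -> (A,0)->write 1,move R,goto C. Now: state=C, head=1, tape[-2..2]=01100 (head:    ^)
Step 2: in state C at pos 1, read 0 -> (C,0)->write 1,move L,goto B. Now: state=B, head=0, tape[-2..2]=01110 (head:   ^)
Step 3: in state B at pos 0, read 1 -> (B,1)->write 0,move L,goto A. Now: state=A, head=-1, tape[-2..2]=01010 (head:  ^)
Step 4: in state A at pos -1, read 1 -> (A,1)->write 0,move L,goto C. Now: state=C, head=-2, tape[-3..2]=000010 (head:  ^)
Step 5: in state C at pos -2, read 0 -> (C,0)->write 1,move L,goto B. Now: state=B, head=-3, tape[-4..2]=0010010 (head:  ^)
Step 6: in state B at pos -3, read 0 -> (B,0)->write 1,move R,goto C. Now: state=C, head=-2, tape[-4..2]=0110010 (head:   ^)

Answer: -2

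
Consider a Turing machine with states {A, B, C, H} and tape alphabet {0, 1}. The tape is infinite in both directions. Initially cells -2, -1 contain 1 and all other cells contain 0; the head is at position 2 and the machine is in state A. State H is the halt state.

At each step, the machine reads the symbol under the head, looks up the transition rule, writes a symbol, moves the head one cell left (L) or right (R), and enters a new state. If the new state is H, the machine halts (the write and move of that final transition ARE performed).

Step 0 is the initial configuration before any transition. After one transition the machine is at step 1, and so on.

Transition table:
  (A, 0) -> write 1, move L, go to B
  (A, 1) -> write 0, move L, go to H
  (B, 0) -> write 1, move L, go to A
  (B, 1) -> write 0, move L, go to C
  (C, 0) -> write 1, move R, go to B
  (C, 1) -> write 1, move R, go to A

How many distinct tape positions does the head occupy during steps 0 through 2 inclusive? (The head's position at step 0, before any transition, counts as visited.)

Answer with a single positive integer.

Answer: 3

Derivation:
Step 1: in state A at pos 2, read 0 -> (A,0)->write 1,move L,goto B. Now: state=B, head=1, tape[-3..3]=0110010 (head:     ^)
Step 2: in state B at pos 1, read 0 -> (B,0)->write 1,move L,goto A. Now: state=A, head=0, tape[-3..3]=0110110 (head:    ^)
Head positions at steps 0..2: starting at 2, distinct positions visited = {0, 1, 2} -> 3 position(s)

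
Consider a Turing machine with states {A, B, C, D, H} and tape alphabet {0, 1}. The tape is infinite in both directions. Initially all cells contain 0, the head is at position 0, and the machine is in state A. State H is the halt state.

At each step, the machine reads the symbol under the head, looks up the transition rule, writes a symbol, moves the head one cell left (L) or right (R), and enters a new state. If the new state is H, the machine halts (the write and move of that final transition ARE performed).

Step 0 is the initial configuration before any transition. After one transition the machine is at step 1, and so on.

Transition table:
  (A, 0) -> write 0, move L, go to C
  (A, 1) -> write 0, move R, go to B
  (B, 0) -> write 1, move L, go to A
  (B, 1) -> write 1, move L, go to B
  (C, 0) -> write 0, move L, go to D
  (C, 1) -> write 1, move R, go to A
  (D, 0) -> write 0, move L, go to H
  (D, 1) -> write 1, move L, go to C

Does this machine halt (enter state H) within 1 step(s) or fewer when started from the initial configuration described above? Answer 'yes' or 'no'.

Step 1: in state A at pos 0, read 0 -> (A,0)->write 0,move L,goto C. Now: state=C, head=-1, tape[-2..1]=0000 (head:  ^)
After 1 step(s): state = C (not H) -> not halted within 1 -> no

Answer: no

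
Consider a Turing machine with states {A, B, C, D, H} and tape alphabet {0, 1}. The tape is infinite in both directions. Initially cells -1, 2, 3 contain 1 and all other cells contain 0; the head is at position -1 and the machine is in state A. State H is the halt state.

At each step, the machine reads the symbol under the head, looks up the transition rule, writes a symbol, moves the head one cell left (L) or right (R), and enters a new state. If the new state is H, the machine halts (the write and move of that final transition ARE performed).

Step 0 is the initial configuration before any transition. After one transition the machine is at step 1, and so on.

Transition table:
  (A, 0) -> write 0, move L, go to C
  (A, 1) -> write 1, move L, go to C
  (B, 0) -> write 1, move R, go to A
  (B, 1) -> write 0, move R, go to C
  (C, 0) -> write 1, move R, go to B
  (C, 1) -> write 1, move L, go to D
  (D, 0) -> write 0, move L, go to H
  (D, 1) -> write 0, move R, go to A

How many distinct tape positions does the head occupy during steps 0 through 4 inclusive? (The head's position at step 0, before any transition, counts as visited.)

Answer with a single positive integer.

Step 1: in state A at pos -1, read 1 -> (A,1)->write 1,move L,goto C. Now: state=C, head=-2, tape[-3..4]=00100110 (head:  ^)
Step 2: in state C at pos -2, read 0 -> (C,0)->write 1,move R,goto B. Now: state=B, head=-1, tape[-3..4]=01100110 (head:   ^)
Step 3: in state B at pos -1, read 1 -> (B,1)->write 0,move R,goto C. Now: state=C, head=0, tape[-3..4]=01000110 (head:    ^)
Step 4: in state C at pos 0, read 0 -> (C,0)->write 1,move R,goto B. Now: state=B, head=1, tape[-3..4]=01010110 (head:     ^)
Head positions at steps 0..4: starting at -1, distinct positions visited = {-2, -1, 0, 1} -> 4 position(s)

Answer: 4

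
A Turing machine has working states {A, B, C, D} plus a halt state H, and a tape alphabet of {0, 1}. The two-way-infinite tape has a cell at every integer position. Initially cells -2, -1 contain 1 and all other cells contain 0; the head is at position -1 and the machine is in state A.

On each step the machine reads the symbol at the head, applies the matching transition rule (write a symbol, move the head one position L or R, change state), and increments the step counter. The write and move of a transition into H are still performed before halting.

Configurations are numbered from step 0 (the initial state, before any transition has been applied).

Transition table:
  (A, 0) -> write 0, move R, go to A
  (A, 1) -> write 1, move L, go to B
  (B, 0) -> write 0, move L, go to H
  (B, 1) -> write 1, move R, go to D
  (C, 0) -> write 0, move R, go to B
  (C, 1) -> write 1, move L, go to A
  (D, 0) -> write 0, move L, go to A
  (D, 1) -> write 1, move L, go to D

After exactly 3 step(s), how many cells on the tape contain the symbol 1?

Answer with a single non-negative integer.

Answer: 2

Derivation:
Step 1: in state A at pos -1, read 1 -> (A,1)->write 1,move L,goto B. Now: state=B, head=-2, tape[-3..0]=0110 (head:  ^)
Step 2: in state B at pos -2, read 1 -> (B,1)->write 1,move R,goto D. Now: state=D, head=-1, tape[-3..0]=0110 (head:   ^)
Step 3: in state D at pos -1, read 1 -> (D,1)->write 1,move L,goto D. Now: state=D, head=-2, tape[-3..0]=0110 (head:  ^)
Cells containing 1 after step 3: {-2, -1} -> 2 cell(s)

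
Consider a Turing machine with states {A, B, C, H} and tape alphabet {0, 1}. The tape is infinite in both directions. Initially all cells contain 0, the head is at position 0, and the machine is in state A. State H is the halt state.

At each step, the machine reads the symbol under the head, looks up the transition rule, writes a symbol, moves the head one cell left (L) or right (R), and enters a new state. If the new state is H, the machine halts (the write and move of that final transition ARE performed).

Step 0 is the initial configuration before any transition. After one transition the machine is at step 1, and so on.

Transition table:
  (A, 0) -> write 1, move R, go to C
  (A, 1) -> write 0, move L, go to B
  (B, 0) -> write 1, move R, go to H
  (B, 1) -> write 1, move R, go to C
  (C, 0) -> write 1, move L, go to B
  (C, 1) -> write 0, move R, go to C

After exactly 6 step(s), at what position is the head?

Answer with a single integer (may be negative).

Step 1: in state A at pos 0, read 0 -> (A,0)->write 1,move R,goto C. Now: state=C, head=1, tape[-1..2]=0100 (head:   ^)
Step 2: in state C at pos 1, read 0 -> (C,0)->write 1,move L,goto B. Now: state=B, head=0, tape[-1..2]=0110 (head:  ^)
Step 3: in state B at pos 0, read 1 -> (B,1)->write 1,move R,goto C. Now: state=C, head=1, tape[-1..2]=0110 (head:   ^)
Step 4: in state C at pos 1, read 1 -> (C,1)->write 0,move R,goto C. Now: state=C, head=2, tape[-1..3]=01000 (head:    ^)
Step 5: in state C at pos 2, read 0 -> (C,0)->write 1,move L,goto B. Now: state=B, head=1, tape[-1..3]=01010 (head:   ^)
Step 6: in state B at pos 1, read 0 -> (B,0)->write 1,move R,goto H. Now: state=H, head=2, tape[-1..3]=01110 (head:    ^)

Answer: 2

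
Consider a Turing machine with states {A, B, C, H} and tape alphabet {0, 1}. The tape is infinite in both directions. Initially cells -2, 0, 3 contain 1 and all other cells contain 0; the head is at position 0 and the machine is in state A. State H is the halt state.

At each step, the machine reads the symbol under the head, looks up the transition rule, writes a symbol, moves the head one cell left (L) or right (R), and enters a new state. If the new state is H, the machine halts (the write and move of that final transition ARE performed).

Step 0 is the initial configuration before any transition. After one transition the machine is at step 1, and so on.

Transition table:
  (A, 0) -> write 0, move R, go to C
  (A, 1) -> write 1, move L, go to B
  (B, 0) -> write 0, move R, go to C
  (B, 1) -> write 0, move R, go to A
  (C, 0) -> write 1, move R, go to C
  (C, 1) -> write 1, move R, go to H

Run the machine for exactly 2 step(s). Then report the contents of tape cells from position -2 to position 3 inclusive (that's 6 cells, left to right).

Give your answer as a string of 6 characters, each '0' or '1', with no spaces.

Step 1: in state A at pos 0, read 1 -> (A,1)->write 1,move L,goto B. Now: state=B, head=-1, tape[-3..4]=01010010 (head:   ^)
Step 2: in state B at pos -1, read 0 -> (B,0)->write 0,move R,goto C. Now: state=C, head=0, tape[-3..4]=01010010 (head:    ^)

Answer: 101001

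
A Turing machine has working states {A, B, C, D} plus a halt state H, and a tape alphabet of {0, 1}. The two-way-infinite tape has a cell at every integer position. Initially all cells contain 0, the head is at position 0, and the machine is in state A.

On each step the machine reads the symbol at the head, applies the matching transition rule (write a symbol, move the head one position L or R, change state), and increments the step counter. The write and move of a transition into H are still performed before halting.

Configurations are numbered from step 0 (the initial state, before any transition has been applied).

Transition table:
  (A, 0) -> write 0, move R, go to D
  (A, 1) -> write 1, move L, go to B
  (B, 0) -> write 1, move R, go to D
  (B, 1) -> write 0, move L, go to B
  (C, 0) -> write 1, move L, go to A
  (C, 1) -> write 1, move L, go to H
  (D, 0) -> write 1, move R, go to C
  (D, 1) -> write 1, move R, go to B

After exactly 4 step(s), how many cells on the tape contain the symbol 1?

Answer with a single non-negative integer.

Step 1: in state A at pos 0, read 0 -> (A,0)->write 0,move R,goto D. Now: state=D, head=1, tape[-1..2]=0000 (head:   ^)
Step 2: in state D at pos 1, read 0 -> (D,0)->write 1,move R,goto C. Now: state=C, head=2, tape[-1..3]=00100 (head:    ^)
Step 3: in state C at pos 2, read 0 -> (C,0)->write 1,move L,goto A. Now: state=A, head=1, tape[-1..3]=00110 (head:   ^)
Step 4: in state A at pos 1, read 1 -> (A,1)->write 1,move L,goto B. Now: state=B, head=0, tape[-1..3]=00110 (head:  ^)
Cells containing 1 after step 4: {1, 2} -> 2 cell(s)

Answer: 2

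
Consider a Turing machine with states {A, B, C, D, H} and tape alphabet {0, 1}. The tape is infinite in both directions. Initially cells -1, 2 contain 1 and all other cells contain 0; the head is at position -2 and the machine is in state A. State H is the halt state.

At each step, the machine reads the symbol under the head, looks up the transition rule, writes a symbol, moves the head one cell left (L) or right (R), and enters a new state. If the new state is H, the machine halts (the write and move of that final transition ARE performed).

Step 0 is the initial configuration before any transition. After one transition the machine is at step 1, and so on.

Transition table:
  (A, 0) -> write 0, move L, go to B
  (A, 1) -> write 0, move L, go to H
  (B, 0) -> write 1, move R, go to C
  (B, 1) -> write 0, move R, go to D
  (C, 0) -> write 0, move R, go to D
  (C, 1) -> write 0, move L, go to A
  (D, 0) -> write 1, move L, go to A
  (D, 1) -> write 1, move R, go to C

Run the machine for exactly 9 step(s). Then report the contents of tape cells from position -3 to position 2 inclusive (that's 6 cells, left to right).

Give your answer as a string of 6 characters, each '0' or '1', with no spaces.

Step 1: in state A at pos -2, read 0 -> (A,0)->write 0,move L,goto B. Now: state=B, head=-3, tape[-4..3]=00010010 (head:  ^)
Step 2: in state B at pos -3, read 0 -> (B,0)->write 1,move R,goto C. Now: state=C, head=-2, tape[-4..3]=01010010 (head:   ^)
Step 3: in state C at pos -2, read 0 -> (C,0)->write 0,move R,goto D. Now: state=D, head=-1, tape[-4..3]=01010010 (head:    ^)
Step 4: in state D at pos -1, read 1 -> (D,1)->write 1,move R,goto C. Now: state=C, head=0, tape[-4..3]=01010010 (head:     ^)
Step 5: in state C at pos 0, read 0 -> (C,0)->write 0,move R,goto D. Now: state=D, head=1, tape[-4..3]=01010010 (head:      ^)
Step 6: in state D at pos 1, read 0 -> (D,0)->write 1,move L,goto A. Now: state=A, head=0, tape[-4..3]=01010110 (head:     ^)
Step 7: in state A at pos 0, read 0 -> (A,0)->write 0,move L,goto B. Now: state=B, head=-1, tape[-4..3]=01010110 (head:    ^)
Step 8: in state B at pos -1, read 1 -> (B,1)->write 0,move R,goto D. Now: state=D, head=0, tape[-4..3]=01000110 (head:     ^)
Step 9: in state D at pos 0, read 0 -> (D,0)->write 1,move L,goto A. Now: state=A, head=-1, tape[-4..3]=01001110 (head:    ^)

Answer: 100111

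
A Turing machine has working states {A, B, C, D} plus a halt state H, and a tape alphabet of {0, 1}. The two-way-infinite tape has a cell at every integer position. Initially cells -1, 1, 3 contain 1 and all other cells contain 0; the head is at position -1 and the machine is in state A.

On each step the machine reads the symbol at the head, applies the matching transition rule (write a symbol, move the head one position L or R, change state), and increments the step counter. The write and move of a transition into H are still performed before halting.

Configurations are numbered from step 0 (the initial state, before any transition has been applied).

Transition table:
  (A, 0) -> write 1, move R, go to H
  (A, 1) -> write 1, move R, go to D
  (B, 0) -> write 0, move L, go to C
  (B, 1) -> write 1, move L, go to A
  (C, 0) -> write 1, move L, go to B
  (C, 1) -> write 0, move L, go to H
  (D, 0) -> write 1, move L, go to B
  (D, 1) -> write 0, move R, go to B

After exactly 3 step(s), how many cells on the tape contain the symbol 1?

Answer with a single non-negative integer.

Answer: 4

Derivation:
Step 1: in state A at pos -1, read 1 -> (A,1)->write 1,move R,goto D. Now: state=D, head=0, tape[-2..4]=0101010 (head:   ^)
Step 2: in state D at pos 0, read 0 -> (D,0)->write 1,move L,goto B. Now: state=B, head=-1, tape[-2..4]=0111010 (head:  ^)
Step 3: in state B at pos -1, read 1 -> (B,1)->write 1,move L,goto A. Now: state=A, head=-2, tape[-3..4]=00111010 (head:  ^)
Cells containing 1 after step 3: {-1, 0, 1, 3} -> 4 cell(s)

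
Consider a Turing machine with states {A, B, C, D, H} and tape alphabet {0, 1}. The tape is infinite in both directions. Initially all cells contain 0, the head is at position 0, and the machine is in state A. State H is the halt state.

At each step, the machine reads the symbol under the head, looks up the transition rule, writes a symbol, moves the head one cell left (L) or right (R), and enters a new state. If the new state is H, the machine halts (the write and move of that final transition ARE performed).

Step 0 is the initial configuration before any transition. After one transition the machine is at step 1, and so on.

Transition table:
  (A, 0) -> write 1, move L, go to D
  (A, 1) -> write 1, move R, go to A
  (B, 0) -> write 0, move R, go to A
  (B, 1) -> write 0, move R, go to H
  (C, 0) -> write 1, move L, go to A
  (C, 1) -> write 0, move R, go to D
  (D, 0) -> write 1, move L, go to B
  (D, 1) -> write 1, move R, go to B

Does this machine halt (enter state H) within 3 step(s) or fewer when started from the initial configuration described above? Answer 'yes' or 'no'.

Step 1: in state A at pos 0, read 0 -> (A,0)->write 1,move L,goto D. Now: state=D, head=-1, tape[-2..1]=0010 (head:  ^)
Step 2: in state D at pos -1, read 0 -> (D,0)->write 1,move L,goto B. Now: state=B, head=-2, tape[-3..1]=00110 (head:  ^)
Step 3: in state B at pos -2, read 0 -> (B,0)->write 0,move R,goto A. Now: state=A, head=-1, tape[-3..1]=00110 (head:   ^)
After 3 step(s): state = A (not H) -> not halted within 3 -> no

Answer: no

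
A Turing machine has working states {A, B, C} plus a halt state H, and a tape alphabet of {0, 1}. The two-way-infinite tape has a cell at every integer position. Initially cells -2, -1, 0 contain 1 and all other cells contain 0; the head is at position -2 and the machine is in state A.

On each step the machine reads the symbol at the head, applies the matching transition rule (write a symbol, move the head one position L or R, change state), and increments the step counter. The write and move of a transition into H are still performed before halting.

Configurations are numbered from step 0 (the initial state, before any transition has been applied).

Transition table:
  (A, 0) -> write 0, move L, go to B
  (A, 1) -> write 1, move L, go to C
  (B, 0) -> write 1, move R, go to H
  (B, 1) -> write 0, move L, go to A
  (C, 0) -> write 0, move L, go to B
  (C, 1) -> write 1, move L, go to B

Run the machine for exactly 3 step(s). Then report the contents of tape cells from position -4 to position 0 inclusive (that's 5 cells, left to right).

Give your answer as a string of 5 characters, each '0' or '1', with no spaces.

Answer: 10111

Derivation:
Step 1: in state A at pos -2, read 1 -> (A,1)->write 1,move L,goto C. Now: state=C, head=-3, tape[-4..1]=001110 (head:  ^)
Step 2: in state C at pos -3, read 0 -> (C,0)->write 0,move L,goto B. Now: state=B, head=-4, tape[-5..1]=0001110 (head:  ^)
Step 3: in state B at pos -4, read 0 -> (B,0)->write 1,move R,goto H. Now: state=H, head=-3, tape[-5..1]=0101110 (head:   ^)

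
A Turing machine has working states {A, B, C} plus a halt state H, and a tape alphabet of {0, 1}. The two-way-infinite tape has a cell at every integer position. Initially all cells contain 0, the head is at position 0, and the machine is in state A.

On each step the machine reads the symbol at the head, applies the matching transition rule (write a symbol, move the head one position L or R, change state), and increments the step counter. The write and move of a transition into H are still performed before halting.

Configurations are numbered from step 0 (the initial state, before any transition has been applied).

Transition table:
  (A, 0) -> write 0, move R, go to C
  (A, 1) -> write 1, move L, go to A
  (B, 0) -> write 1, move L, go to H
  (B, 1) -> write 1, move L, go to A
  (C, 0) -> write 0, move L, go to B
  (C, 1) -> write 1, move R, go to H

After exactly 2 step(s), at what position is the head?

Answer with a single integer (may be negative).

Answer: 0

Derivation:
Step 1: in state A at pos 0, read 0 -> (A,0)->write 0,move R,goto C. Now: state=C, head=1, tape[-1..2]=0000 (head:   ^)
Step 2: in state C at pos 1, read 0 -> (C,0)->write 0,move L,goto B. Now: state=B, head=0, tape[-1..2]=0000 (head:  ^)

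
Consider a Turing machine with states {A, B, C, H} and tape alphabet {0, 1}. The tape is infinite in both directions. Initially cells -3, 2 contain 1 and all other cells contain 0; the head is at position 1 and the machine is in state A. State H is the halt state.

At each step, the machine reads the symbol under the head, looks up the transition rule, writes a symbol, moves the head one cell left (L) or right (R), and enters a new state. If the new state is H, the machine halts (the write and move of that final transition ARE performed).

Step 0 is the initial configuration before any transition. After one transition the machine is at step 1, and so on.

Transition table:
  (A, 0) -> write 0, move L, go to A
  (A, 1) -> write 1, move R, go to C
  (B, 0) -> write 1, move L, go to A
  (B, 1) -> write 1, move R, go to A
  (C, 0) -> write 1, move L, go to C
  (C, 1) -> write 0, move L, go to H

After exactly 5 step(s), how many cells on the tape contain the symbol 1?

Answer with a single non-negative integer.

Step 1: in state A at pos 1, read 0 -> (A,0)->write 0,move L,goto A. Now: state=A, head=0, tape[-4..3]=01000010 (head:     ^)
Step 2: in state A at pos 0, read 0 -> (A,0)->write 0,move L,goto A. Now: state=A, head=-1, tape[-4..3]=01000010 (head:    ^)
Step 3: in state A at pos -1, read 0 -> (A,0)->write 0,move L,goto A. Now: state=A, head=-2, tape[-4..3]=01000010 (head:   ^)
Step 4: in state A at pos -2, read 0 -> (A,0)->write 0,move L,goto A. Now: state=A, head=-3, tape[-4..3]=01000010 (head:  ^)
Step 5: in state A at pos -3, read 1 -> (A,1)->write 1,move R,goto C. Now: state=C, head=-2, tape[-4..3]=01000010 (head:   ^)
Cells containing 1 after step 5: {-3, 2} -> 2 cell(s)

Answer: 2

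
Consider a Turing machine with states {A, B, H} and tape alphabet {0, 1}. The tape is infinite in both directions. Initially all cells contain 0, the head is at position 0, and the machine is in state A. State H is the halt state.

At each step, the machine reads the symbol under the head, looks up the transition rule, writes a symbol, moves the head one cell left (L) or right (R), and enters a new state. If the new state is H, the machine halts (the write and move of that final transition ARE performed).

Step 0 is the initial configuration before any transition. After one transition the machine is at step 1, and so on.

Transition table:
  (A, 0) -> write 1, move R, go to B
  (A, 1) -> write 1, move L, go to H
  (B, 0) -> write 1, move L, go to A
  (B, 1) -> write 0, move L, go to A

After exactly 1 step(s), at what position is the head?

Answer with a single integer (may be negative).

Step 1: in state A at pos 0, read 0 -> (A,0)->write 1,move R,goto B. Now: state=B, head=1, tape[-1..2]=0100 (head:   ^)

Answer: 1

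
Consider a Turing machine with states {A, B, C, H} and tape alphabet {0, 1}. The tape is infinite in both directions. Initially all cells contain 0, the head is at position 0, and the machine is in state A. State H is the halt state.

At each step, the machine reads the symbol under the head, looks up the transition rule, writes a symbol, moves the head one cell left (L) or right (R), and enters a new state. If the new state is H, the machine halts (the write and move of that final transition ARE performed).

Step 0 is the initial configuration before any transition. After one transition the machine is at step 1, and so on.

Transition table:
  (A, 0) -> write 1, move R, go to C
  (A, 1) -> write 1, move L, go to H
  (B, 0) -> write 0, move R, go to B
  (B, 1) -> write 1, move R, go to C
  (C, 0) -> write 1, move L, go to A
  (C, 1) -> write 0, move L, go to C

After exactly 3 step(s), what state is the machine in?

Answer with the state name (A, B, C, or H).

Step 1: in state A at pos 0, read 0 -> (A,0)->write 1,move R,goto C. Now: state=C, head=1, tape[-1..2]=0100 (head:   ^)
Step 2: in state C at pos 1, read 0 -> (C,0)->write 1,move L,goto A. Now: state=A, head=0, tape[-1..2]=0110 (head:  ^)
Step 3: in state A at pos 0, read 1 -> (A,1)->write 1,move L,goto H. Now: state=H, head=-1, tape[-2..2]=00110 (head:  ^)

Answer: H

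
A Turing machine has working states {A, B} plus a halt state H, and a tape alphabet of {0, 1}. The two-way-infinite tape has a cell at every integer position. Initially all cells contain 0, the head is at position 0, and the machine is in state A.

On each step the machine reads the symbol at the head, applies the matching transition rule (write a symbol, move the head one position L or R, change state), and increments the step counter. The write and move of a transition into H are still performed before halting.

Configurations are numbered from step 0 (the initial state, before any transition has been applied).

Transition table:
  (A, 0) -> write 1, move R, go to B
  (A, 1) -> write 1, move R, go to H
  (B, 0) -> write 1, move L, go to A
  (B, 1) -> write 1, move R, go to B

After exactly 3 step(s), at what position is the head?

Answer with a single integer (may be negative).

Step 1: in state A at pos 0, read 0 -> (A,0)->write 1,move R,goto B. Now: state=B, head=1, tape[-1..2]=0100 (head:   ^)
Step 2: in state B at pos 1, read 0 -> (B,0)->write 1,move L,goto A. Now: state=A, head=0, tape[-1..2]=0110 (head:  ^)
Step 3: in state A at pos 0, read 1 -> (A,1)->write 1,move R,goto H. Now: state=H, head=1, tape[-1..2]=0110 (head:   ^)

Answer: 1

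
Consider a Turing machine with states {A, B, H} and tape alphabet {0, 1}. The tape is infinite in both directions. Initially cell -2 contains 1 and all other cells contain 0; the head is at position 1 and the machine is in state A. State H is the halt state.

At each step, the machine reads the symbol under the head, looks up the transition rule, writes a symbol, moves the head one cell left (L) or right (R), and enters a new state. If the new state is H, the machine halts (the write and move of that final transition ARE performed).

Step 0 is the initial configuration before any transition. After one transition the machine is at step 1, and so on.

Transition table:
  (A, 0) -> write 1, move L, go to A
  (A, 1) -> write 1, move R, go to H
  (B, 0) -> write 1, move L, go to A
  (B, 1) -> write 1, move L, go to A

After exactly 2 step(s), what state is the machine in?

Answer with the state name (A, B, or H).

Step 1: in state A at pos 1, read 0 -> (A,0)->write 1,move L,goto A. Now: state=A, head=0, tape[-3..2]=010010 (head:    ^)
Step 2: in state A at pos 0, read 0 -> (A,0)->write 1,move L,goto A. Now: state=A, head=-1, tape[-3..2]=010110 (head:   ^)

Answer: A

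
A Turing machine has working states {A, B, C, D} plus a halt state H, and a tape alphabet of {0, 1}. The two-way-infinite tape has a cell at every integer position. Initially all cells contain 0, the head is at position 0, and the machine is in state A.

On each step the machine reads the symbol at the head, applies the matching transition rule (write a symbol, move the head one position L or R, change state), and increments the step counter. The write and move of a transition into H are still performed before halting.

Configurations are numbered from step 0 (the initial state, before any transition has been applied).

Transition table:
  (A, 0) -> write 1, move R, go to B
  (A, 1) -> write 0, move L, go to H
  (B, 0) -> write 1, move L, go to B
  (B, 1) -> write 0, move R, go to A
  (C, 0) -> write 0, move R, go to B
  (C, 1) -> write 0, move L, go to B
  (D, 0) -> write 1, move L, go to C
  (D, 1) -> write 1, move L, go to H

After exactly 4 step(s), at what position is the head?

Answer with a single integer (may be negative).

Answer: 0

Derivation:
Step 1: in state A at pos 0, read 0 -> (A,0)->write 1,move R,goto B. Now: state=B, head=1, tape[-1..2]=0100 (head:   ^)
Step 2: in state B at pos 1, read 0 -> (B,0)->write 1,move L,goto B. Now: state=B, head=0, tape[-1..2]=0110 (head:  ^)
Step 3: in state B at pos 0, read 1 -> (B,1)->write 0,move R,goto A. Now: state=A, head=1, tape[-1..2]=0010 (head:   ^)
Step 4: in state A at pos 1, read 1 -> (A,1)->write 0,move L,goto H. Now: state=H, head=0, tape[-1..2]=0000 (head:  ^)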